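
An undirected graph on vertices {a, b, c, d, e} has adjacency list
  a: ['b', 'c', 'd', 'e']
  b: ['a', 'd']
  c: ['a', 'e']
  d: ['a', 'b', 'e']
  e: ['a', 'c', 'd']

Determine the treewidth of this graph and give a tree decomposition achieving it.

The largest bag has 3 vertices, giving width 2; this decomposition certifies tw(G) ≤ 2. On the other hand G contains the 3-clique {a, d, e}. A clique must lie in a single bag of any decomposition, so no decomposition can have width below 2. The upper and lower bounds meet at 2, so that is the treewidth.

Treewidth 2.
Bags: B1 = {a, d, e}  B2 = {a, b, d}  B3 = {a, c, e}
Tree: B1–B2, B1–B3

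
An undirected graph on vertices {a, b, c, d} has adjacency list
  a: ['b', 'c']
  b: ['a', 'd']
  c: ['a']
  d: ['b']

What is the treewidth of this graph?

A width-1 tree decomposition is:
Bags: B1 = {a, c}  B2 = {a, b}  B3 = {b, d}
Tree: B1–B2, B2–B3
Every bag has size at most 2, so the width is 2 − 1 = 1 and tw(G) ≤ 1. Any graph with an edge has treewidth ≥ 1, and G has the edge a–c. Therefore the treewidth is 1.

1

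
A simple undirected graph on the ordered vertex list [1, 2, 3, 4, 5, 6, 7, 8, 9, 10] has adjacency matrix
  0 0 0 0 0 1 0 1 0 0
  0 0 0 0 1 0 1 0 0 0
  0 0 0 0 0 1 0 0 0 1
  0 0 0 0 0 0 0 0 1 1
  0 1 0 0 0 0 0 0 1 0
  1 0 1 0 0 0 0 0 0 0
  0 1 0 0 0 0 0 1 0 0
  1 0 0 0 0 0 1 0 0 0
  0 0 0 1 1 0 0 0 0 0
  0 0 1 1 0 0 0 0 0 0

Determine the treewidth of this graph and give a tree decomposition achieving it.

The largest bag has 3 vertices, giving width 2; this decomposition certifies tw(G) ≤ 2. For the lower bound, G contains the cycle 1–6–3–10–4–9–5–2–7–8–1, so G is not a forest; only forests have treewidth ≤ 1, hence tw(G) ≥ 2. Therefore the treewidth is 2.

Treewidth 2.
One such decomposition:
Bags: B1 = {1, 3, 6}  B2 = {1, 3, 10}  B3 = {1, 4, 10}  B4 = {1, 4, 9}  B5 = {1, 5, 9}  B6 = {1, 2, 5}  B7 = {1, 2, 7}  B8 = {1, 7, 8}
Tree: B1–B2, B2–B3, B3–B4, B4–B5, B5–B6, B6–B7, B7–B8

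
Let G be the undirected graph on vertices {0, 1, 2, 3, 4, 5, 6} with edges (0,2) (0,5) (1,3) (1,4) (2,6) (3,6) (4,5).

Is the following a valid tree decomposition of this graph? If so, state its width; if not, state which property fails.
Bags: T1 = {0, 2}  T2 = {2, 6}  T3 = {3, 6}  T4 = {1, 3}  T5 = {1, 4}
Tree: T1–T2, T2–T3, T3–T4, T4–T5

A tree decomposition must satisfy three properties: every vertex lies in some bag; for every edge, both endpoints lie together in some bag; and for every vertex, the bags containing it form a connected subtree. Here vertex 5 appears in no bag, so the decomposition is invalid.

No — vertex 5 appears in no bag.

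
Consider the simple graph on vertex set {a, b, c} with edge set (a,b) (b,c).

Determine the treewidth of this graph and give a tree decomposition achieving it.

The largest bag has 2 vertices, giving width 1; this decomposition certifies tw(G) ≤ 1. G has an edge, so its treewidth is at least 1. The upper and lower bounds meet at 1, so that is the treewidth.

Treewidth 1.
Bags: B1 = {b, c}  B2 = {a, b}
Tree: B1–B2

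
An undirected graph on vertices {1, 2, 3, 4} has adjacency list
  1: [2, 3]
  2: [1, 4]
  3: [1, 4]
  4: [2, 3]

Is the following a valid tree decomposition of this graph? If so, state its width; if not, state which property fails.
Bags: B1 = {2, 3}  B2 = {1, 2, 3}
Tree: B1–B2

A tree decomposition must satisfy three properties: every vertex lies in some bag; for every edge, both endpoints lie together in some bag; and for every vertex, the bags containing it form a connected subtree. Here vertex 4 appears in no bag, so the decomposition is invalid.

No — vertex 4 appears in no bag.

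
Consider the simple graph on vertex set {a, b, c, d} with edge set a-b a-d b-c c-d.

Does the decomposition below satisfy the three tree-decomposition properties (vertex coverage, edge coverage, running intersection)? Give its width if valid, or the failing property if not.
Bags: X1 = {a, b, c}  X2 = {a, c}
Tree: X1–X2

A tree decomposition must satisfy three properties: every vertex lies in some bag; for every edge, both endpoints lie together in some bag; and for every vertex, the bags containing it form a connected subtree. Here vertex d appears in no bag, so the decomposition is invalid.

No — vertex d appears in no bag.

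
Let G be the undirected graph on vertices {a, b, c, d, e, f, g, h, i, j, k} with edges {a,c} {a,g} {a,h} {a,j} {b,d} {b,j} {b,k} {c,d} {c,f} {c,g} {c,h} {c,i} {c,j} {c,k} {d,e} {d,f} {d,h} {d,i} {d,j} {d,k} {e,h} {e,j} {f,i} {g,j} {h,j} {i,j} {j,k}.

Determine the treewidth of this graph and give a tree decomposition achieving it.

Treewidth 3.
Bags: B1 = {c, d, i, j}  B2 = {c, d, h, j}  B3 = {a, c, h, j}  B4 = {c, d, f, i}  B5 = {c, d, j, k}  B6 = {d, e, h, j}  B7 = {b, d, j, k}  B8 = {a, c, g, j}
Tree: B1–B2, B2–B3, B1–B4, B1–B5, B2–B6, B5–B7, B3–B8

Every bag has size at most 4, so the width is 4 − 1 = 3 and tw(G) ≤ 3. Conversely, {d, e, h, j} is a clique of size 4, and the vertices of any clique must share a bag in every tree decomposition; so some bag has ≥ 4 vertices and tw(G) ≥ 3. Hence tw(G) = 3 exactly.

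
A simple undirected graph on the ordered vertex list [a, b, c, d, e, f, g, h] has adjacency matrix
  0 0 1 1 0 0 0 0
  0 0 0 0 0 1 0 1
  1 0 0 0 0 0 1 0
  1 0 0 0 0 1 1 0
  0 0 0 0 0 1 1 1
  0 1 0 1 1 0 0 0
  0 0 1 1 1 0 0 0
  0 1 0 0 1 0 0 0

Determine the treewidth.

A width-2 tree decomposition is:
Bags: B1 = {b, e, h}  B2 = {b, e, f}  B3 = {e, f, g}  B4 = {d, f, g}  B5 = {c, d, g}  B6 = {a, c, d}
Tree: B1–B2, B2–B3, B3–B4, B4–B5, B5–B6
The largest bag has 3 vertices, giving width 2; this decomposition certifies tw(G) ≤ 2. For the lower bound, G contains the cycle h–b–f–e–h, so G is not a forest; only forests have treewidth ≤ 1, hence tw(G) ≥ 2. Hence tw(G) = 2 exactly.

2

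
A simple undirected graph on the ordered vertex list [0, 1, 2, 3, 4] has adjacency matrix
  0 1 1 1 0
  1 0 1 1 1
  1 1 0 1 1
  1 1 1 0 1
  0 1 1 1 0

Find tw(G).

A width-3 tree decomposition is:
Bags: B1 = {1, 2, 3, 4}  B2 = {0, 1, 2, 3}
Tree: B1–B2
Each bag holds 4 vertices, so the decomposition has width 3, which upper-bounds the treewidth. Conversely, {0, 1, 2, 3} is a clique of size 4, and the vertices of any clique must share a bag in every tree decomposition; so some bag has ≥ 4 vertices and tw(G) ≥ 3. Combining the bounds, tw(G) = 3.

3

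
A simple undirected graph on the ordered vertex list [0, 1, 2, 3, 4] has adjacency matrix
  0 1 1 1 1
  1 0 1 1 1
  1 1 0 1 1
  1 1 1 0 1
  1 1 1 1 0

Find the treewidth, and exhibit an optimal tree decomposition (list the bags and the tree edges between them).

Treewidth 4.
One optimal decomposition is:
Bags: B1 = {0, 1, 2, 3, 4}
Tree: (single bag)

A single bag containing all 5 vertices is trivially a valid decomposition of width 4. On the other hand G contains the 5-clique {0, 1, 2, 3, 4}. A clique must lie in a single bag of any decomposition, so no decomposition can have width below 4. Combining the bounds, tw(G) = 4.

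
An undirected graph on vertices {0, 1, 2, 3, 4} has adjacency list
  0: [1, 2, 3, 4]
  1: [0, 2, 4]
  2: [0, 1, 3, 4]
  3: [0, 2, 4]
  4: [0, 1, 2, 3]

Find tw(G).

A width-3 tree decomposition is:
Bags: B1 = {0, 2, 3, 4}  B2 = {0, 1, 2, 4}
Tree: B1–B2
Each bag holds 4 vertices, so the decomposition has width 3, which upper-bounds the treewidth. For the lower bound, the 4 vertices {0, 1, 2, 4} are pairwise adjacent, and any tree decomposition puts a clique entirely inside one bag — forcing width ≥ 3. The upper and lower bounds meet at 3, so that is the treewidth.

3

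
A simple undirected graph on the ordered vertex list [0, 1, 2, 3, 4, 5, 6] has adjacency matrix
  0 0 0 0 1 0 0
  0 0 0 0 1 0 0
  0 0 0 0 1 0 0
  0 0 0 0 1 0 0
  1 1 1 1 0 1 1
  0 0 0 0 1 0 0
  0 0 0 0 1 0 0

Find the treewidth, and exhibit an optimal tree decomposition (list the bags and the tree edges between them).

Every bag has size at most 2, so the width is 2 − 1 = 1 and tw(G) ≤ 1. Since G has at least one edge (e.g. 0–4), it is not an edgeless graph, so tw(G) ≥ 1. The upper and lower bounds meet at 1, so that is the treewidth.

Treewidth 1.
Bags: B1 = {0, 4}  B2 = {4, 5}  B3 = {1, 4}  B4 = {3, 4}  B5 = {4, 6}  B6 = {2, 4}
Tree: B1–B2, B1–B3, B3–B4, B1–B5, B3–B6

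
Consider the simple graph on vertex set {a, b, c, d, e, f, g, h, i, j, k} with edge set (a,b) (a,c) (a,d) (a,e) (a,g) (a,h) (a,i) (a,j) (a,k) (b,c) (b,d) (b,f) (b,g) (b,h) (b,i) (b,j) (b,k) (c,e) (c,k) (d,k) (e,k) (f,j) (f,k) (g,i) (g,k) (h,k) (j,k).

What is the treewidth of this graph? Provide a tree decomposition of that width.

Treewidth 3.
One optimal decomposition is:
Bags: B1 = {a, b, c, k}  B2 = {a, b, h, k}  B3 = {a, b, d, k}  B4 = {a, b, g, k}  B5 = {a, b, j, k}  B6 = {b, f, j, k}  B7 = {a, b, g, i}  B8 = {a, c, e, k}
Tree: B1–B2, B1–B3, B3–B4, B4–B5, B5–B6, B4–B7, B1–B8

The largest bag has 4 vertices, giving width 3; this decomposition certifies tw(G) ≤ 3. Conversely, {a, c, e, k} is a clique of size 4, and the vertices of any clique must share a bag in every tree decomposition; so some bag has ≥ 4 vertices and tw(G) ≥ 3. Combining the bounds, tw(G) = 3.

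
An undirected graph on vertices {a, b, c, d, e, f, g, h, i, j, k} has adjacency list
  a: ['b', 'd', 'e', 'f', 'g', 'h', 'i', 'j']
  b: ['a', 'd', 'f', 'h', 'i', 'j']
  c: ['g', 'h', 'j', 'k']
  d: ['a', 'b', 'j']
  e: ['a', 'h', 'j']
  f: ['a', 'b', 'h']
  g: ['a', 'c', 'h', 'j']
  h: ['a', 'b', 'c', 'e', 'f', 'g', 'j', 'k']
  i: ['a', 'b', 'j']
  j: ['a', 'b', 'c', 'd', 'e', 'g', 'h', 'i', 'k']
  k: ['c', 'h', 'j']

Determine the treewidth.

A width-3 tree decomposition is:
Bags: B1 = {a, e, h, j}  B2 = {a, g, h, j}  B3 = {a, b, h, j}  B4 = {a, b, i, j}  B5 = {a, b, d, j}  B6 = {a, b, f, h}  B7 = {c, g, h, j}  B8 = {c, h, j, k}
Tree: B1–B2, B1–B3, B3–B4, B4–B5, B3–B6, B2–B7, B7–B8
Every bag has size at most 4, so the width is 4 − 1 = 3 and tw(G) ≤ 3. On the other hand G contains the 4-clique {a, b, d, j}. A clique must lie in a single bag of any decomposition, so no decomposition can have width below 3. Therefore the treewidth is 3.

3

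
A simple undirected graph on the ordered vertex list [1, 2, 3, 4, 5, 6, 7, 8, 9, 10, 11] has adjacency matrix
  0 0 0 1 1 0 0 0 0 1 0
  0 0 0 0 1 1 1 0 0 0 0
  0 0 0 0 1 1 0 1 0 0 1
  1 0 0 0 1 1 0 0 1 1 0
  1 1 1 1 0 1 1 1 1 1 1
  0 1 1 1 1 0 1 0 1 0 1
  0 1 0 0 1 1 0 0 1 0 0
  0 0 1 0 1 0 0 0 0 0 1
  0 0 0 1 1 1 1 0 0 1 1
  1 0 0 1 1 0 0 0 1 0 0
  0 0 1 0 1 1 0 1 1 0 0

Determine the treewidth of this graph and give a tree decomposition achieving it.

Each bag holds 4 vertices, so the decomposition has width 3, which upper-bounds the treewidth. For the lower bound, the 4 vertices {3, 5, 8, 11} are pairwise adjacent, and any tree decomposition puts a clique entirely inside one bag — forcing width ≥ 3. Combining the bounds, tw(G) = 3.

Treewidth 3.
One optimal decomposition is:
Bags: B1 = {4, 5, 6, 9}  B2 = {5, 6, 9, 11}  B3 = {3, 5, 6, 11}  B4 = {4, 5, 9, 10}  B5 = {3, 5, 8, 11}  B6 = {1, 4, 5, 10}  B7 = {5, 6, 7, 9}  B8 = {2, 5, 6, 7}
Tree: B1–B2, B2–B3, B1–B4, B3–B5, B4–B6, B2–B7, B7–B8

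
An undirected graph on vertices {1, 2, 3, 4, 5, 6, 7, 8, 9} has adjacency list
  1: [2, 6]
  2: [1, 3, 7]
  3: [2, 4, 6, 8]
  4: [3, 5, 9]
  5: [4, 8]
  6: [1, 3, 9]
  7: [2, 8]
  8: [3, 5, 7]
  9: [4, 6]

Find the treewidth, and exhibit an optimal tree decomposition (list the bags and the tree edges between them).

The largest bag has 4 vertices, giving width 3; this decomposition certifies tw(G) ≤ 3. For the lower bound: the 4 vertex sets {4,5,9}, {8}, {3}, {1,2,6,7} are disjoint, each induces a connected subgraph, and every pair is joined by at least one edge of G. Contracting each set to a single vertex therefore yields K_{4} as a minor, and since treewidth is minor-monotone, tw(G) ≥ tw(K_{4}) = 3. Combining the bounds, tw(G) = 3.

Treewidth 3.
One such decomposition:
Bags: B1 = {4, 5, 8, 9}  B2 = {3, 4, 8, 9}  B3 = {3, 6, 8, 9}  B4 = {3, 6, 7, 8}  B5 = {2, 3, 6, 7}  B6 = {1, 2, 6, 7}
Tree: B1–B2, B2–B3, B3–B4, B4–B5, B5–B6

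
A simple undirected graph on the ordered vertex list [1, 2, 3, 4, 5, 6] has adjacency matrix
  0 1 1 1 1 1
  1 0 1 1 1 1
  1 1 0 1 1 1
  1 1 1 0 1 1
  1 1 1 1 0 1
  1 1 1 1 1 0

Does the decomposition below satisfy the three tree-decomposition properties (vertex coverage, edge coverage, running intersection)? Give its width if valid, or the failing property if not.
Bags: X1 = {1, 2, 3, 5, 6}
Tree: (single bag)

A tree decomposition must satisfy three properties: every vertex lies in some bag; for every edge, both endpoints lie together in some bag; and for every vertex, the bags containing it form a connected subtree. Here vertex 4 appears in no bag, so the decomposition is invalid.

No — vertex 4 appears in no bag.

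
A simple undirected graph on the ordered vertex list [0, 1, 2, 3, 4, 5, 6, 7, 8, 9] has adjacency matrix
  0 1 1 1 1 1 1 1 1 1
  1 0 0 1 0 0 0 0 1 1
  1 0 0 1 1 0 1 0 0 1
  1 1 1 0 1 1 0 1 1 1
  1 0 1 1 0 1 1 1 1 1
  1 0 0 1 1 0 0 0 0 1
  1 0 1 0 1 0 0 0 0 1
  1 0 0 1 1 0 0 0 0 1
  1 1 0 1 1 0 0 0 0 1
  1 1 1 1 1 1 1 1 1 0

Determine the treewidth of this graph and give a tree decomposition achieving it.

Treewidth 4.
One such decomposition:
Bags: B1 = {0, 2, 3, 4, 9}  B2 = {0, 3, 4, 5, 9}  B3 = {0, 2, 4, 6, 9}  B4 = {0, 3, 4, 8, 9}  B5 = {0, 3, 4, 7, 9}  B6 = {0, 1, 3, 8, 9}
Tree: B1–B2, B1–B3, B2–B4, B1–B5, B4–B6

Every bag has size at most 5, so the width is 5 − 1 = 4 and tw(G) ≤ 4. Conversely, {0, 1, 3, 8, 9} is a clique of size 5, and the vertices of any clique must share a bag in every tree decomposition; so some bag has ≥ 5 vertices and tw(G) ≥ 4. The upper and lower bounds meet at 4, so that is the treewidth.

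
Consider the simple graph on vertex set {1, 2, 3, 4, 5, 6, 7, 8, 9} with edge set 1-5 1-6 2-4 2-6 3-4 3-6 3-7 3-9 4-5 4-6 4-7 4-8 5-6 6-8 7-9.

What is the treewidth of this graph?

2

A width-2 tree decomposition is:
Bags: B1 = {2, 4, 6}  B2 = {4, 6, 8}  B3 = {3, 4, 6}  B4 = {3, 4, 7}  B5 = {4, 5, 6}  B6 = {3, 7, 9}  B7 = {1, 5, 6}
Tree: B1–B2, B2–B3, B3–B4, B1–B5, B4–B6, B5–B7
The largest bag has 3 vertices, giving width 2; this decomposition certifies tw(G) ≤ 2. Conversely, {1, 5, 6} is a clique of size 3, and the vertices of any clique must share a bag in every tree decomposition; so some bag has ≥ 3 vertices and tw(G) ≥ 2. Combining the bounds, tw(G) = 2.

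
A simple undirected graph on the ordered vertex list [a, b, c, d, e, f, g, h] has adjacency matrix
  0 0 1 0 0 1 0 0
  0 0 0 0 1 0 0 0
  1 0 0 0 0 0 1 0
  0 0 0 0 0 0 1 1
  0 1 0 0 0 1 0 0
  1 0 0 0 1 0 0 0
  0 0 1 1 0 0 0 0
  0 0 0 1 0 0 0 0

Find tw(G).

1

A width-1 tree decomposition is:
Bags: B1 = {b, e}  B2 = {e, f}  B3 = {a, f}  B4 = {a, c}  B5 = {c, g}  B6 = {d, g}  B7 = {d, h}
Tree: B1–B2, B2–B3, B3–B4, B4–B5, B5–B6, B6–B7
Every bag has size at most 2, so the width is 2 − 1 = 1 and tw(G) ≤ 1. Any graph with an edge has treewidth ≥ 1, and G has the edge b–e. Therefore the treewidth is 1.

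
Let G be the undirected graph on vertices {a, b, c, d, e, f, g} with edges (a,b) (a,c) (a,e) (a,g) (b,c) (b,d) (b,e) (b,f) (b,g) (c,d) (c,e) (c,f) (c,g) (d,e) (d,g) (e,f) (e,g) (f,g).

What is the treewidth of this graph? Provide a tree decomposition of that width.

Treewidth 4.
Bags: B1 = {a, b, c, e, g}  B2 = {b, c, e, f, g}  B3 = {b, c, d, e, g}
Tree: B1–B2, B2–B3

Every bag has size at most 5, so the width is 5 − 1 = 4 and tw(G) ≤ 4. For the lower bound, the 5 vertices {b, c, d, e, g} are pairwise adjacent, and any tree decomposition puts a clique entirely inside one bag — forcing width ≥ 4. The upper and lower bounds meet at 4, so that is the treewidth.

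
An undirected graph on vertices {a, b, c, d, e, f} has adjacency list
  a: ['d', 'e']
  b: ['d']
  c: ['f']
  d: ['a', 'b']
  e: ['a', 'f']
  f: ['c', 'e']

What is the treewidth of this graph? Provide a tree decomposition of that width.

Treewidth 1.
One optimal decomposition is:
Bags: B1 = {c, f}  B2 = {e, f}  B3 = {a, e}  B4 = {a, d}  B5 = {b, d}
Tree: B1–B2, B2–B3, B3–B4, B4–B5

The largest bag has 2 vertices, giving width 1; this decomposition certifies tw(G) ≤ 1. Since G has at least one edge (e.g. c–f), it is not an edgeless graph, so tw(G) ≥ 1. Hence tw(G) = 1 exactly.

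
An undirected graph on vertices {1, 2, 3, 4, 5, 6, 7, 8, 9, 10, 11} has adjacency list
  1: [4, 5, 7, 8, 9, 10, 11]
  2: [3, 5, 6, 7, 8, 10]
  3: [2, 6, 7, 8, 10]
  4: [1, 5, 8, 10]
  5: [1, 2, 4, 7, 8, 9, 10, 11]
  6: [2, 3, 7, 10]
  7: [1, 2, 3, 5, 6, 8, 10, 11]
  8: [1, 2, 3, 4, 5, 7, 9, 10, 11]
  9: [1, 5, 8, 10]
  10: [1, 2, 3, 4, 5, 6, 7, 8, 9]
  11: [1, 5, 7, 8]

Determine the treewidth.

4

A width-4 tree decomposition is:
Bags: B1 = {2, 5, 7, 8, 10}  B2 = {2, 3, 7, 8, 10}  B3 = {1, 5, 7, 8, 10}  B4 = {1, 4, 5, 8, 10}  B5 = {1, 5, 7, 8, 11}  B6 = {2, 3, 6, 7, 10}  B7 = {1, 5, 8, 9, 10}
Tree: B1–B2, B1–B3, B3–B4, B3–B5, B2–B6, B3–B7
Every bag has size at most 5, so the width is 5 − 1 = 4 and tw(G) ≤ 4. Conversely, {2, 3, 7, 8, 10} is a clique of size 5, and the vertices of any clique must share a bag in every tree decomposition; so some bag has ≥ 5 vertices and tw(G) ≥ 4. Hence tw(G) = 4 exactly.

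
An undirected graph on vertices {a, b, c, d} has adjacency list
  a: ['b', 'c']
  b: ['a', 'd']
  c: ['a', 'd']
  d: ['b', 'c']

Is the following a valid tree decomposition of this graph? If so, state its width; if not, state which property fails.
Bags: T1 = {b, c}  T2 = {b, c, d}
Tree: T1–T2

No — vertex a appears in no bag.

A tree decomposition must satisfy three properties: every vertex lies in some bag; for every edge, both endpoints lie together in some bag; and for every vertex, the bags containing it form a connected subtree. Here vertex a appears in no bag, so the decomposition is invalid.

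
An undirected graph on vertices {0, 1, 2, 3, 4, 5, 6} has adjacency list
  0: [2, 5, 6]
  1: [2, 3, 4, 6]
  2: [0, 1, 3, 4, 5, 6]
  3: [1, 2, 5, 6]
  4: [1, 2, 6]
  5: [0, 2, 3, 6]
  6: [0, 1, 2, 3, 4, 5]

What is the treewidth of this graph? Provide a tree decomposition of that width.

The largest bag has 4 vertices, giving width 3; this decomposition certifies tw(G) ≤ 3. Conversely, {0, 2, 5, 6} is a clique of size 4, and the vertices of any clique must share a bag in every tree decomposition; so some bag has ≥ 4 vertices and tw(G) ≥ 3. Therefore the treewidth is 3.

Treewidth 3.
One optimal decomposition is:
Bags: B1 = {2, 3, 5, 6}  B2 = {1, 2, 3, 6}  B3 = {0, 2, 5, 6}  B4 = {1, 2, 4, 6}
Tree: B1–B2, B1–B3, B2–B4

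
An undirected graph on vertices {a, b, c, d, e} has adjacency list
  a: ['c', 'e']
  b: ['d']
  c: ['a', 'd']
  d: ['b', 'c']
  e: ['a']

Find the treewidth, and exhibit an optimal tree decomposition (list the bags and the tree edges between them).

The largest bag has 2 vertices, giving width 1; this decomposition certifies tw(G) ≤ 1. G has an edge, so its treewidth is at least 1. The upper and lower bounds meet at 1, so that is the treewidth.

Treewidth 1.
Bags: B1 = {b, d}  B2 = {c, d}  B3 = {a, c}  B4 = {a, e}
Tree: B1–B2, B2–B3, B3–B4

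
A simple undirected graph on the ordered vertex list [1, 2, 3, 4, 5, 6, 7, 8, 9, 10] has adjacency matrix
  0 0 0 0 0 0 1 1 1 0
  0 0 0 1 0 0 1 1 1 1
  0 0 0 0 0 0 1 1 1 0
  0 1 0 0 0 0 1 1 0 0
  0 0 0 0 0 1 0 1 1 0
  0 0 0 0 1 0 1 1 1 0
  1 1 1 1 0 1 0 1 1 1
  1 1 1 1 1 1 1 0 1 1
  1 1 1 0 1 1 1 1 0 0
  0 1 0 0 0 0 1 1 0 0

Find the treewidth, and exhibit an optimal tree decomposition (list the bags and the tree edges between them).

Each bag holds 4 vertices, so the decomposition has width 3, which upper-bounds the treewidth. Conversely, {5, 6, 8, 9} is a clique of size 4, and the vertices of any clique must share a bag in every tree decomposition; so some bag has ≥ 4 vertices and tw(G) ≥ 3. Hence tw(G) = 3 exactly.

Treewidth 3.
One optimal decomposition is:
Bags: B1 = {6, 7, 8, 9}  B2 = {2, 7, 8, 9}  B3 = {5, 6, 8, 9}  B4 = {2, 4, 7, 8}  B5 = {1, 7, 8, 9}  B6 = {2, 7, 8, 10}  B7 = {3, 7, 8, 9}
Tree: B1–B2, B1–B3, B2–B4, B2–B5, B4–B6, B1–B7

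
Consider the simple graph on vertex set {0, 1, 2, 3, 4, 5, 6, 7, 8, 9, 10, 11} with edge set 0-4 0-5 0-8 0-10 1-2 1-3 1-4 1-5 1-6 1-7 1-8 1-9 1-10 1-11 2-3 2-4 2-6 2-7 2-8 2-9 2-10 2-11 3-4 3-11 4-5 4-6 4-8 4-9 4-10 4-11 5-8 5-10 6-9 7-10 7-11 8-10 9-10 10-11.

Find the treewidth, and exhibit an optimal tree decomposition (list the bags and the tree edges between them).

The largest bag has 5 vertices, giving width 4; this decomposition certifies tw(G) ≤ 4. On the other hand G contains the 5-clique {0, 4, 5, 8, 10}. A clique must lie in a single bag of any decomposition, so no decomposition can have width below 4. Combining the bounds, tw(G) = 4.

Treewidth 4.
Bags: B1 = {1, 2, 4, 8, 10}  B2 = {1, 4, 5, 8, 10}  B3 = {0, 4, 5, 8, 10}  B4 = {1, 2, 4, 9, 10}  B5 = {1, 2, 4, 10, 11}  B6 = {1, 2, 7, 10, 11}  B7 = {1, 2, 4, 6, 9}  B8 = {1, 2, 3, 4, 11}
Tree: B1–B2, B2–B3, B1–B4, B4–B5, B5–B6, B4–B7, B5–B8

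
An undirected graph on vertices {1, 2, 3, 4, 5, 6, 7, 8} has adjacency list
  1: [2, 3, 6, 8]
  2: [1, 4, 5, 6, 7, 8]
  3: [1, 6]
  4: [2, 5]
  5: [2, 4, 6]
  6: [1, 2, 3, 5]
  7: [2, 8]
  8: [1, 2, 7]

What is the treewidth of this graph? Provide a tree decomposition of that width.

Treewidth 2.
One optimal decomposition is:
Bags: B1 = {1, 2, 6}  B2 = {2, 5, 6}  B3 = {2, 4, 5}  B4 = {1, 3, 6}  B5 = {1, 2, 8}  B6 = {2, 7, 8}
Tree: B1–B2, B2–B3, B1–B4, B1–B5, B5–B6

Every bag has size at most 3, so the width is 3 − 1 = 2 and tw(G) ≤ 2. Conversely, {1, 2, 8} is a clique of size 3, and the vertices of any clique must share a bag in every tree decomposition; so some bag has ≥ 3 vertices and tw(G) ≥ 2. Therefore the treewidth is 2.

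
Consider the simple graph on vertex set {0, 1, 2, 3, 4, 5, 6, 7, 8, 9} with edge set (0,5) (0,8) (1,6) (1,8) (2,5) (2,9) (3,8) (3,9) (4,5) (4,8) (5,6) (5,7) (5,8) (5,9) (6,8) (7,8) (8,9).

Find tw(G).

2

A width-2 tree decomposition is:
Bags: B1 = {3, 8, 9}  B2 = {5, 8, 9}  B3 = {0, 5, 8}  B4 = {5, 7, 8}  B5 = {2, 5, 9}  B6 = {5, 6, 8}  B7 = {4, 5, 8}  B8 = {1, 6, 8}
Tree: B1–B2, B2–B3, B3–B4, B2–B5, B2–B6, B6–B7, B6–B8
Every bag has size at most 3, so the width is 3 − 1 = 2 and tw(G) ≤ 2. On the other hand G contains the 3-clique {1, 6, 8}. A clique must lie in a single bag of any decomposition, so no decomposition can have width below 2. Combining the bounds, tw(G) = 2.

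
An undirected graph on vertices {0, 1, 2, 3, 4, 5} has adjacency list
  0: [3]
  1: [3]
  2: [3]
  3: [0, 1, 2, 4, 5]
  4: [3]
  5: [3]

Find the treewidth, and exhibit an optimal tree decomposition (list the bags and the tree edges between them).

Treewidth 1.
One such decomposition:
Bags: B1 = {3, 5}  B2 = {3, 4}  B3 = {1, 3}  B4 = {2, 3}  B5 = {0, 3}
Tree: B1–B2, B2–B3, B3–B4, B1–B5

Every bag has size at most 2, so the width is 2 − 1 = 1 and tw(G) ≤ 1. G has an edge, so its treewidth is at least 1. The upper and lower bounds meet at 1, so that is the treewidth.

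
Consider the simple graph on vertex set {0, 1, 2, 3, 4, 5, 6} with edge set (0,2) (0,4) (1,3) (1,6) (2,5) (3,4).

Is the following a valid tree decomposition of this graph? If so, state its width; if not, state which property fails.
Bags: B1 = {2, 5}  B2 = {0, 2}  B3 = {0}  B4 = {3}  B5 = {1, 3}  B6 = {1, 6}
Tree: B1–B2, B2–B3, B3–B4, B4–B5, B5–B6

No — vertex 4 appears in no bag.

A tree decomposition must satisfy three properties: every vertex lies in some bag; for every edge, both endpoints lie together in some bag; and for every vertex, the bags containing it form a connected subtree. Here vertex 4 appears in no bag, so the decomposition is invalid.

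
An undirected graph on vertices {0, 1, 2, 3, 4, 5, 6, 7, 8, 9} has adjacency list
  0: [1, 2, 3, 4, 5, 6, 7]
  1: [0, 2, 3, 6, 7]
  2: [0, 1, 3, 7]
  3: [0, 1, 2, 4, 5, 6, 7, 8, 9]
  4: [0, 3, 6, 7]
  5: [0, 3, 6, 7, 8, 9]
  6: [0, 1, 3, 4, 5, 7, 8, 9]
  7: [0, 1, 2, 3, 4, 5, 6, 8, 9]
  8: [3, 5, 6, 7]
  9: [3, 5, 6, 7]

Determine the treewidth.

A width-4 tree decomposition is:
Bags: B1 = {3, 5, 6, 7, 9}  B2 = {0, 3, 5, 6, 7}  B3 = {3, 5, 6, 7, 8}  B4 = {0, 3, 4, 6, 7}  B5 = {0, 1, 3, 6, 7}  B6 = {0, 1, 2, 3, 7}
Tree: B1–B2, B2–B3, B2–B4, B2–B5, B5–B6
The largest bag has 5 vertices, giving width 4; this decomposition certifies tw(G) ≤ 4. On the other hand G contains the 5-clique {0, 1, 2, 3, 7}. A clique must lie in a single bag of any decomposition, so no decomposition can have width below 4. Combining the bounds, tw(G) = 4.

4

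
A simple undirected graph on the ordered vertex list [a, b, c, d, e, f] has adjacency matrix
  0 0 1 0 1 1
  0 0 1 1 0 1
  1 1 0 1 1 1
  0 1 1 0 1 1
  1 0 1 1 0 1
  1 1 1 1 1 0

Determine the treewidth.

A width-3 tree decomposition is:
Bags: B1 = {b, c, d, f}  B2 = {c, d, e, f}  B3 = {a, c, e, f}
Tree: B1–B2, B2–B3
The largest bag has 4 vertices, giving width 3; this decomposition certifies tw(G) ≤ 3. For the lower bound, the 4 vertices {c, d, e, f} are pairwise adjacent, and any tree decomposition puts a clique entirely inside one bag — forcing width ≥ 3. Therefore the treewidth is 3.

3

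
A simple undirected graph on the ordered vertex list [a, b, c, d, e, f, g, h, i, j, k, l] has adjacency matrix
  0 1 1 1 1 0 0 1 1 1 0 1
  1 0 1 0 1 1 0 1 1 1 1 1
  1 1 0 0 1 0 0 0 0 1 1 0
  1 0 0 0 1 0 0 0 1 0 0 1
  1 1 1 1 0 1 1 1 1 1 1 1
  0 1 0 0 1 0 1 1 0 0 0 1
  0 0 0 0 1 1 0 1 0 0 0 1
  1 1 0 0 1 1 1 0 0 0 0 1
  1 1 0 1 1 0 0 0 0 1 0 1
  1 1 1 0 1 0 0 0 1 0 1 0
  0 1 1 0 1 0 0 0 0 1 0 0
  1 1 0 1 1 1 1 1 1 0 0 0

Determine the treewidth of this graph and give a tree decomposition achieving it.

The largest bag has 5 vertices, giving width 4; this decomposition certifies tw(G) ≤ 4. On the other hand G contains the 5-clique {a, d, e, i, l}. A clique must lie in a single bag of any decomposition, so no decomposition can have width below 4. Therefore the treewidth is 4.

Treewidth 4.
Bags: B1 = {a, b, e, i, j}  B2 = {a, b, e, i, l}  B3 = {a, b, e, h, l}  B4 = {a, b, c, e, j}  B5 = {b, c, e, j, k}  B6 = {b, e, f, h, l}  B7 = {e, f, g, h, l}  B8 = {a, d, e, i, l}
Tree: B1–B2, B2–B3, B1–B4, B4–B5, B3–B6, B6–B7, B2–B8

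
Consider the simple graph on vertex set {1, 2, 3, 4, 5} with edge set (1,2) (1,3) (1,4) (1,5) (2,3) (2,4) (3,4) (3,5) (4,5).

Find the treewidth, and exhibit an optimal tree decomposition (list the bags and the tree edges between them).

Treewidth 3.
One optimal decomposition is:
Bags: B1 = {1, 3, 4, 5}  B2 = {1, 2, 3, 4}
Tree: B1–B2

Each bag holds 4 vertices, so the decomposition has width 3, which upper-bounds the treewidth. On the other hand G contains the 4-clique {1, 2, 3, 4}. A clique must lie in a single bag of any decomposition, so no decomposition can have width below 3. Hence tw(G) = 3 exactly.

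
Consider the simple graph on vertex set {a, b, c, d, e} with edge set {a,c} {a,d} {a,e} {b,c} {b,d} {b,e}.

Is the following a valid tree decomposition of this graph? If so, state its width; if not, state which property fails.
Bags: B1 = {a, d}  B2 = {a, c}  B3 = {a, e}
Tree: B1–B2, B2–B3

No — vertex b appears in no bag.

A tree decomposition must satisfy three properties: every vertex lies in some bag; for every edge, both endpoints lie together in some bag; and for every vertex, the bags containing it form a connected subtree. Here vertex b appears in no bag, so the decomposition is invalid.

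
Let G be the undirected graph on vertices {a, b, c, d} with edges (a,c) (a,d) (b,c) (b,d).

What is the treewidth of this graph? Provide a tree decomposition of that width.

Treewidth 2.
One such decomposition:
Bags: B1 = {b, c, d}  B2 = {a, c, d}
Tree: B1–B2

The largest bag has 3 vertices, giving width 2; this decomposition certifies tw(G) ≤ 2. For the lower bound, G contains the cycle d–b–c–a–d, so G is not a forest; only forests have treewidth ≤ 1, hence tw(G) ≥ 2. Therefore the treewidth is 2.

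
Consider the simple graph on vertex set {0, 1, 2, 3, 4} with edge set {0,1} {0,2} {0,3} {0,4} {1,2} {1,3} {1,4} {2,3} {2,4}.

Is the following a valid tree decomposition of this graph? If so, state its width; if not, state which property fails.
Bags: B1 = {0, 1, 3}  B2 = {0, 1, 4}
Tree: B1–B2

A tree decomposition must satisfy three properties: every vertex lies in some bag; for every edge, both endpoints lie together in some bag; and for every vertex, the bags containing it form a connected subtree. Here vertex 2 appears in no bag, so the decomposition is invalid.

No — vertex 2 appears in no bag.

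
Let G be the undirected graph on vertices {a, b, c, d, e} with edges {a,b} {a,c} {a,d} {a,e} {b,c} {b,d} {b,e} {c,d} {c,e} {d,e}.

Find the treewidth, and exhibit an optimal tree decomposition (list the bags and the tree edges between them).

With just one bag of size 5, the width is 5 − 1 = 4, so tw(G) ≤ 4. Conversely, {a, b, c, d, e} is a clique of size 5, and the vertices of any clique must share a bag in every tree decomposition; so some bag has ≥ 5 vertices and tw(G) ≥ 4. Combining the bounds, tw(G) = 4.

Treewidth 4.
Bags: B1 = {a, b, c, d, e}
Tree: (single bag)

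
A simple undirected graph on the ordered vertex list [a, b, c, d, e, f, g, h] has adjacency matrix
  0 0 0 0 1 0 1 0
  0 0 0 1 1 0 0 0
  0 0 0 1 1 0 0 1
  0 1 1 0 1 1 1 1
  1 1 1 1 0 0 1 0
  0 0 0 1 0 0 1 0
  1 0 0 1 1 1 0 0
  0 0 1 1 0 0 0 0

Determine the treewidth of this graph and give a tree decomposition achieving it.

Treewidth 2.
Bags: B1 = {c, d, h}  B2 = {c, d, e}  B3 = {d, e, g}  B4 = {a, e, g}  B5 = {d, f, g}  B6 = {b, d, e}
Tree: B1–B2, B2–B3, B3–B4, B3–B5, B2–B6

Each bag holds 3 vertices, so the decomposition has width 2, which upper-bounds the treewidth. For the lower bound, the 3 vertices {d, e, g} are pairwise adjacent, and any tree decomposition puts a clique entirely inside one bag — forcing width ≥ 2. The upper and lower bounds meet at 2, so that is the treewidth.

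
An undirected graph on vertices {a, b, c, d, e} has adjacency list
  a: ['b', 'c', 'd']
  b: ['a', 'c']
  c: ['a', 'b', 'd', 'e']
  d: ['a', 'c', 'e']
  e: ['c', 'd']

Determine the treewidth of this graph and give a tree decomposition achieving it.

The largest bag has 3 vertices, giving width 2; this decomposition certifies tw(G) ≤ 2. On the other hand G contains the 3-clique {c, d, e}. A clique must lie in a single bag of any decomposition, so no decomposition can have width below 2. The upper and lower bounds meet at 2, so that is the treewidth.

Treewidth 2.
One such decomposition:
Bags: B1 = {a, b, c}  B2 = {a, c, d}  B3 = {c, d, e}
Tree: B1–B2, B2–B3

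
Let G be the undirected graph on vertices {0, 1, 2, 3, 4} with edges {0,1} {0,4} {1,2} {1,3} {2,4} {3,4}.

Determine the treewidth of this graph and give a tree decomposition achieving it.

Each bag holds 3 vertices, so the decomposition has width 2, which upper-bounds the treewidth. The edges 0–1–2–4–0 form a cycle, so G is not a tree and its treewidth is at least 2. Therefore the treewidth is 2.

Treewidth 2.
One such decomposition:
Bags: B1 = {0, 1, 4}  B2 = {1, 2, 4}  B3 = {1, 3, 4}
Tree: B1–B2, B2–B3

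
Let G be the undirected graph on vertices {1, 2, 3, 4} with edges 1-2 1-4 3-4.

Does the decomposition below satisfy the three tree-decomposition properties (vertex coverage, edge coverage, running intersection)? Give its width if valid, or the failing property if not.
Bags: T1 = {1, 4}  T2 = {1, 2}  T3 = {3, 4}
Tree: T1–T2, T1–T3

Yes; width 1.

Vertex coverage: the bags together contain {1, 2, 3, 4}, the full vertex set. Edge coverage: each edge of G has both endpoints in at least one bag. Running intersection: for every vertex, the bags containing it form a connected subtree. All three properties hold, so this is a valid tree decomposition of width max|bag| − 1 = 1, and hence tw(G) ≤ 1.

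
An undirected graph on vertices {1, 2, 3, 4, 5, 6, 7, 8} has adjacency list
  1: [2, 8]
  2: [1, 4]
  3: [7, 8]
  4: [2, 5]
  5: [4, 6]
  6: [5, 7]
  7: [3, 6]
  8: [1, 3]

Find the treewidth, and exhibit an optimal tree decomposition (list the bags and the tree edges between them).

Treewidth 2.
Bags: B1 = {1, 3, 8}  B2 = {1, 2, 3}  B3 = {2, 3, 4}  B4 = {3, 4, 5}  B5 = {3, 5, 6}  B6 = {3, 6, 7}
Tree: B1–B2, B2–B3, B3–B4, B4–B5, B5–B6

Each bag holds 3 vertices, so the decomposition has width 2, which upper-bounds the treewidth. For the lower bound, G contains the cycle 3–8–1–2–4–5–6–7–3, so G is not a forest; only forests have treewidth ≤ 1, hence tw(G) ≥ 2. The upper and lower bounds meet at 2, so that is the treewidth.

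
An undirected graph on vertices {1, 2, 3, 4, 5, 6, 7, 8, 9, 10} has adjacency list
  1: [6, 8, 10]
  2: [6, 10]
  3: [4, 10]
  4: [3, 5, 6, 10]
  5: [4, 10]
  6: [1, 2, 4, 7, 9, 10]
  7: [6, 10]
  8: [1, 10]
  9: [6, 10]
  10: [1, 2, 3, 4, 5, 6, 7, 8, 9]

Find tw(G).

2

A width-2 tree decomposition is:
Bags: B1 = {1, 6, 10}  B2 = {6, 7, 10}  B3 = {4, 6, 10}  B4 = {2, 6, 10}  B5 = {6, 9, 10}  B6 = {3, 4, 10}  B7 = {4, 5, 10}  B8 = {1, 8, 10}
Tree: B1–B2, B1–B3, B2–B4, B2–B5, B3–B6, B3–B7, B1–B8
The largest bag has 3 vertices, giving width 2; this decomposition certifies tw(G) ≤ 2. On the other hand G contains the 3-clique {1, 8, 10}. A clique must lie in a single bag of any decomposition, so no decomposition can have width below 2. The upper and lower bounds meet at 2, so that is the treewidth.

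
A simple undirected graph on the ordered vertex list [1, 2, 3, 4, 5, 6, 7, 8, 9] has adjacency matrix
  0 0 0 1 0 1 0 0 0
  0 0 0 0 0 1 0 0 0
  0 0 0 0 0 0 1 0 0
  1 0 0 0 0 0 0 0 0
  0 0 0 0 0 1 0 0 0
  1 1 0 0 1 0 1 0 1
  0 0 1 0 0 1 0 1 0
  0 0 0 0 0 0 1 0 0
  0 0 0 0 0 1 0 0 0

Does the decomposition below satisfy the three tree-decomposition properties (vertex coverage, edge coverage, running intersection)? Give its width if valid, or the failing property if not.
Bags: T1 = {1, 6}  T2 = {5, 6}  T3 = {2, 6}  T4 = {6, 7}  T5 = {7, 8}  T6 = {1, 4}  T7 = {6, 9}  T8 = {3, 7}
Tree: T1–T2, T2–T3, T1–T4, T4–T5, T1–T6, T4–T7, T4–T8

Yes; width 1.

Checking the three conditions: (i) the bags cover all of {1, 2, 3, 4, 5, 6, 7, 8, 9}; (ii) for each edge, some bag contains both endpoints; (iii) the bags containing any fixed vertex form a subtree. All hold, so the decomposition is valid with width 2 − 1 = 1.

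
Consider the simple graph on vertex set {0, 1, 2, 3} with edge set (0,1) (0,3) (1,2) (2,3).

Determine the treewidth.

2

A width-2 tree decomposition is:
Bags: B1 = {1, 2, 3}  B2 = {0, 1, 3}
Tree: B1–B2
Each bag holds 3 vertices, so the decomposition has width 2, which upper-bounds the treewidth. Since 1–2–3–0–1 is a cycle in G, G is not acyclic. Forests are exactly the graphs of treewidth ≤ 1, so tw(G) ≥ 2. Combining the bounds, tw(G) = 2.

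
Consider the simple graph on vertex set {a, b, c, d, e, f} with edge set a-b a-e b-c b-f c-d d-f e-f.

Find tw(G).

A width-2 tree decomposition is:
Bags: B1 = {b, c, d}  B2 = {b, d, f}  B3 = {a, b, f}  B4 = {a, e, f}
Tree: B1–B2, B2–B3, B3–B4
Each bag holds 3 vertices, so the decomposition has width 2, which upper-bounds the treewidth. Since c–d–f–b–c is a cycle in G, G is not acyclic. Forests are exactly the graphs of treewidth ≤ 1, so tw(G) ≥ 2. The upper and lower bounds meet at 2, so that is the treewidth.

2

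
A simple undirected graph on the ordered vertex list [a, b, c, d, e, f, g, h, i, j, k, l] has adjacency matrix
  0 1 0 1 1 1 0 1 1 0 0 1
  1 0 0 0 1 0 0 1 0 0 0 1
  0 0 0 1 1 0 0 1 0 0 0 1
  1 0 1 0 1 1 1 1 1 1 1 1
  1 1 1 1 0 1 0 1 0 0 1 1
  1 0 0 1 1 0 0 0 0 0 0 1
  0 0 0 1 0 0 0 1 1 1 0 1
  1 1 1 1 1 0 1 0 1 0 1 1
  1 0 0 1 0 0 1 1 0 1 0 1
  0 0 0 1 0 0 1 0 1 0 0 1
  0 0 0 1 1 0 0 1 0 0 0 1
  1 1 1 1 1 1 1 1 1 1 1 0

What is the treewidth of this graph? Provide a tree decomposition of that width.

Each bag holds 5 vertices, so the decomposition has width 4, which upper-bounds the treewidth. On the other hand G contains the 5-clique {d, g, i, j, l}. A clique must lie in a single bag of any decomposition, so no decomposition can have width below 4. Hence tw(G) = 4 exactly.

Treewidth 4.
Bags: B1 = {a, d, e, h, l}  B2 = {a, b, e, h, l}  B3 = {a, d, e, f, l}  B4 = {c, d, e, h, l}  B5 = {d, e, h, k, l}  B6 = {a, d, h, i, l}  B7 = {d, g, h, i, l}  B8 = {d, g, i, j, l}
Tree: B1–B2, B1–B3, B1–B4, B4–B5, B1–B6, B6–B7, B7–B8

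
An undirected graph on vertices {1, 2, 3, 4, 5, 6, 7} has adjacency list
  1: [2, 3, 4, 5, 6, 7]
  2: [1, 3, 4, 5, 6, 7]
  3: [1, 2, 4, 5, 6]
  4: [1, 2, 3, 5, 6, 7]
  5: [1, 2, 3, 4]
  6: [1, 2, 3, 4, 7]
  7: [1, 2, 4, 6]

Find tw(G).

A width-4 tree decomposition is:
Bags: B1 = {1, 2, 3, 4, 6}  B2 = {1, 2, 3, 4, 5}  B3 = {1, 2, 4, 6, 7}
Tree: B1–B2, B1–B3
Each bag holds 5 vertices, so the decomposition has width 4, which upper-bounds the treewidth. Conversely, {1, 2, 3, 4, 5} is a clique of size 5, and the vertices of any clique must share a bag in every tree decomposition; so some bag has ≥ 5 vertices and tw(G) ≥ 4. Therefore the treewidth is 4.

4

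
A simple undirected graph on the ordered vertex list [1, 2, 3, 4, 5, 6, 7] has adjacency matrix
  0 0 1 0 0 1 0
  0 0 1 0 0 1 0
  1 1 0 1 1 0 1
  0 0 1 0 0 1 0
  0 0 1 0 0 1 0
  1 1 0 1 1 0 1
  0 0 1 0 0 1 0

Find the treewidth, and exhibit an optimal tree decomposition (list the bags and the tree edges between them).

Treewidth 2.
One such decomposition:
Bags: B1 = {1, 3, 6}  B2 = {3, 5, 6}  B3 = {2, 3, 6}  B4 = {3, 4, 6}  B5 = {3, 6, 7}
Tree: B1–B2, B2–B3, B3–B4, B4–B5

Every bag has size at most 3, so the width is 3 − 1 = 2 and tw(G) ≤ 2. For the lower bound, G contains the cycle 6–1–3–5–6, so G is not a forest; only forests have treewidth ≤ 1, hence tw(G) ≥ 2. Combining the bounds, tw(G) = 2.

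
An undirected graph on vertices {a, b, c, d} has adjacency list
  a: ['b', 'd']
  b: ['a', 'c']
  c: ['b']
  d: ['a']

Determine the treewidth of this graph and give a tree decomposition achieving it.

Treewidth 1.
Bags: B1 = {a, d}  B2 = {a, b}  B3 = {b, c}
Tree: B1–B2, B2–B3

Every bag has size at most 2, so the width is 2 − 1 = 1 and tw(G) ≤ 1. Any graph with an edge has treewidth ≥ 1, and G has the edge d–a. The upper and lower bounds meet at 1, so that is the treewidth.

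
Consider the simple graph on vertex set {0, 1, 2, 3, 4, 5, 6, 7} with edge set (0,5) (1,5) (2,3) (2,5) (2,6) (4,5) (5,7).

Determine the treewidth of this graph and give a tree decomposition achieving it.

Every bag has size at most 2, so the width is 2 − 1 = 1 and tw(G) ≤ 1. G has an edge, so its treewidth is at least 1. The upper and lower bounds meet at 1, so that is the treewidth.

Treewidth 1.
Bags: B1 = {2, 5}  B2 = {2, 6}  B3 = {2, 3}  B4 = {1, 5}  B5 = {4, 5}  B6 = {0, 5}  B7 = {5, 7}
Tree: B1–B2, B1–B3, B1–B4, B4–B5, B4–B6, B1–B7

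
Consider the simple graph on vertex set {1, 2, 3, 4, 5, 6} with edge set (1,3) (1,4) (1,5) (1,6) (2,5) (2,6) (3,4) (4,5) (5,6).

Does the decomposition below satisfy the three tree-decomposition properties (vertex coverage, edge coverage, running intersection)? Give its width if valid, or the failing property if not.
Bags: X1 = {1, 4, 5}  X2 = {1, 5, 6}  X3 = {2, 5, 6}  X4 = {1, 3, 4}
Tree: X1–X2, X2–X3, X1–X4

Checking the three conditions: (i) the bags cover all of {1, 2, 3, 4, 5, 6}; (ii) for each edge, some bag contains both endpoints; (iii) the bags containing any fixed vertex form a subtree. All hold, so the decomposition is valid with width 3 − 1 = 2.

Yes; width 2.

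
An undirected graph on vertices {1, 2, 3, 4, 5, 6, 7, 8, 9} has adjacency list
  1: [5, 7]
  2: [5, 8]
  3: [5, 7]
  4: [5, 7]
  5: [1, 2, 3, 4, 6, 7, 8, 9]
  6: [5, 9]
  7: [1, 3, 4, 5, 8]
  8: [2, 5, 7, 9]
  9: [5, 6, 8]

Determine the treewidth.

A width-2 tree decomposition is:
Bags: B1 = {5, 7, 8}  B2 = {1, 5, 7}  B3 = {5, 8, 9}  B4 = {3, 5, 7}  B5 = {5, 6, 9}  B6 = {4, 5, 7}  B7 = {2, 5, 8}
Tree: B1–B2, B1–B3, B1–B4, B3–B5, B1–B6, B3–B7
Each bag holds 3 vertices, so the decomposition has width 2, which upper-bounds the treewidth. On the other hand G contains the 3-clique {5, 8, 9}. A clique must lie in a single bag of any decomposition, so no decomposition can have width below 2. The upper and lower bounds meet at 2, so that is the treewidth.

2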